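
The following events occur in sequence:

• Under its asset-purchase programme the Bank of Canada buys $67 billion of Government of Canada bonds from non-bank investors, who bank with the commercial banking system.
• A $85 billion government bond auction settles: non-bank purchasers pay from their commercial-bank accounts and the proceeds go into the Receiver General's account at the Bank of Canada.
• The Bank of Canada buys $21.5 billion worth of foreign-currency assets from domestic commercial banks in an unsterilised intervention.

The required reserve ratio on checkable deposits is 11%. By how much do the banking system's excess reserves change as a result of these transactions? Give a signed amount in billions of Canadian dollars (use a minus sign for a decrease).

+$5.48 billion

Asset purchase (from non-banks) $67 billion: reserves +$67B, deposits +$67B.
Government account inflow $85 billion: reserves −$85B, deposits −$85B.
FX purchase $21.5 billion: reserves +$21.5B, deposits 0.
Totals: Δreserves = +$3.5B, Δdeposits = −$18B.
Δrequired reserves = 11% × −$18B = −$1.98B.
Δexcess reserves = Δreserves − Δrequired = +$3.5B − (−$1.98B) = +$5.48 billion.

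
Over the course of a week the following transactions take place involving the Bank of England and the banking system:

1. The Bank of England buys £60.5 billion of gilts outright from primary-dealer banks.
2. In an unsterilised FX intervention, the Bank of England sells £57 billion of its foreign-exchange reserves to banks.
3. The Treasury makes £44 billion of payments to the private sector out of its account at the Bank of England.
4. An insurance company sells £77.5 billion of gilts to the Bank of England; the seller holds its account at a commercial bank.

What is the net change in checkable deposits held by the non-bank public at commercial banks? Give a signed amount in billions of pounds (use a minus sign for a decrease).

Bank of England balance sheet:
  Assets:      Securities +£138B, Foreign assets −£57B
  Liabilities: Bank reserves +£125B, Government deposits −£44B
Commercial banking system:
  Assets:      Reserves at CB +£125B, Securities −£60.5B, Foreign assets +£57B
  Liabilities: Checkable deposits +£121.5B
So the change in checkable deposits held by the non-bank public at commercial banks is +£121.5 billion.

+£121.5 billion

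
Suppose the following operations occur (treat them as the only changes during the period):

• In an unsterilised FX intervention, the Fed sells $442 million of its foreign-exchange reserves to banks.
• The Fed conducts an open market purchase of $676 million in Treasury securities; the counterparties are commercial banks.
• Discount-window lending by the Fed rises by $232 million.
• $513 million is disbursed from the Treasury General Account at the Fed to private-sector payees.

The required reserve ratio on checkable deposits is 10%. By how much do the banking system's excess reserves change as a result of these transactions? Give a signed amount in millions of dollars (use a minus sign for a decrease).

FX sale $442 million: reserves −$442M, deposits 0.
OMO purchase (from banks) $676 million: reserves +$676M, deposits 0.
Discount-window loan $232 million: reserves +$232M, deposits 0.
Government spending $513 million: reserves +$513M, deposits +$513M.
Totals: Δreserves = +$979M, Δdeposits = +$513M.
Δrequired reserves = 10% × +$513M = +$51.3M.
Δexcess reserves = Δreserves − Δrequired = +$979M − (+$51.3M) = +$927.7 million.

+$927.7 million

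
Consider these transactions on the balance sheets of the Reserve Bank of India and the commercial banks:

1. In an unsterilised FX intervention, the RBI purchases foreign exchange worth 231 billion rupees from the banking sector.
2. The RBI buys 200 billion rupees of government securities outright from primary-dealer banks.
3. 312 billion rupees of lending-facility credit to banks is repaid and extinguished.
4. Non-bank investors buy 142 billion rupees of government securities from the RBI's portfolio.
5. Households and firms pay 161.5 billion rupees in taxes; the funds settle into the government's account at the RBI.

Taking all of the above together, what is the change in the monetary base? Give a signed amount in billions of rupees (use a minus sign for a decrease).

-184.5 billion

FX purchase 231 billion rupees: RBI balance sheet expands → +231B.
OMO purchase (from banks) 200 billion rupees: RBI balance sheet expands → +200B.
Discount-window repayment 312 billion rupees: RBI balance sheet contracts → −312B.
Asset sale (to non-banks) 142 billion rupees: RBI balance sheet contracts → −142B.
Government account inflow 161.5 billion rupees: reserves shift to a non-base liability → −161.5B.
Net: 231 + 200 − 312 − 142 − 161.5 = -184.5 billion.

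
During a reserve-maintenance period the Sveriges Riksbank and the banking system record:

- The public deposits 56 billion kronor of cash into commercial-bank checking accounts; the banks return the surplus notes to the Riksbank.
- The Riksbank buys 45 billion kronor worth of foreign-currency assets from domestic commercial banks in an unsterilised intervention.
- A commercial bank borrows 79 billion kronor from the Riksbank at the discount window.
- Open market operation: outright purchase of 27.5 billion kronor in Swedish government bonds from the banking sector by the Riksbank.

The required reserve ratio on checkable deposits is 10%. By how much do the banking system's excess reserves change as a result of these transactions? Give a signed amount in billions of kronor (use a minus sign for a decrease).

Currency deposit 56 billion kronor: reserves +56B, deposits +56B.
FX purchase 45 billion kronor: reserves +45B, deposits 0.
Discount-window loan 79 billion kronor: reserves +79B, deposits 0.
OMO purchase (from banks) 27.5 billion kronor: reserves +27.5B, deposits 0.
Totals: Δreserves = +207.5B, Δdeposits = +56B.
Δrequired reserves = 10% × +56B = +5.6B.
Δexcess reserves = Δreserves − Δrequired = +207.5B − (+5.6B) = +201.9 billion.

+201.9 billion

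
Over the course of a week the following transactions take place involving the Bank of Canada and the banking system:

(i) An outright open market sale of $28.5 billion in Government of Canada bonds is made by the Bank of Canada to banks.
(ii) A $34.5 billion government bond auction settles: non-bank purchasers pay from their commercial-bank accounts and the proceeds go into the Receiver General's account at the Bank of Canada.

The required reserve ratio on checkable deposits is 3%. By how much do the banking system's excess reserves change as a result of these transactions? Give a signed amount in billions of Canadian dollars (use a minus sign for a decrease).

-$61.965 billion

OMO sale (to banks) $28.5 billion: reserves −$28.5B, deposits 0.
Government account inflow $34.5 billion: reserves −$34.5B, deposits −$34.5B.
Totals: Δreserves = −$63B, Δdeposits = −$34.5B.
Δrequired reserves = 3% × −$34.5B = −$1.035B.
Δexcess reserves = Δreserves − Δrequired = −$63B − (−$1.035B) = -$61.965 billion.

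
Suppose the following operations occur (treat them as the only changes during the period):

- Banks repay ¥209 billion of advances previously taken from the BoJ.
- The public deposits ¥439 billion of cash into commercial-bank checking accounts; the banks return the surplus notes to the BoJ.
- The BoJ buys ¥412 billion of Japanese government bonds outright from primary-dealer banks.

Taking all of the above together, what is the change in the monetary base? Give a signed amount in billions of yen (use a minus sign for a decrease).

+¥203 billion

Discount-window repayment ¥209 billion: BoJ balance sheet contracts → −¥209B.
Currency deposit ¥439 billion: just a shift between currency and reserves — both are base money → 0.
OMO purchase (from banks) ¥412 billion: BoJ balance sheet expands → +¥412B.
Net: −209 + 0 + 412 = +¥203 billion.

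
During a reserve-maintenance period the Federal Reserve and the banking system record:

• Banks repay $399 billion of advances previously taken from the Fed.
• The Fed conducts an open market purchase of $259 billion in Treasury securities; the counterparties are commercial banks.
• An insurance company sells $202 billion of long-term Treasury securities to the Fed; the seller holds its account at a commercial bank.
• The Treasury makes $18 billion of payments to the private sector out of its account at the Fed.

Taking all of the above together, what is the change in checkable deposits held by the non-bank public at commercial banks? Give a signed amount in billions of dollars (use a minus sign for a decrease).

Fed balance sheet:
  Assets:      Securities +$461B, Loans to banks −$399B
  Liabilities: Bank reserves +$80B, Government deposits −$18B
Commercial banking system:
  Assets:      Reserves at CB +$80B, Securities −$259B
  Liabilities: Checkable deposits +$220B, Borrowings from CB −$399B
So the change in checkable deposits held by the non-bank public at commercial banks is +$220 billion.

+$220 billion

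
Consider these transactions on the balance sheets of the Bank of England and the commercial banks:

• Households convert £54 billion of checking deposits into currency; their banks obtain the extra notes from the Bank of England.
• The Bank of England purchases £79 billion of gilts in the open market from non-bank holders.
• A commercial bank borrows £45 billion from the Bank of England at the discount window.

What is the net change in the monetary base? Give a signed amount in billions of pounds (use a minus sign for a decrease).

Bank of England balance sheet:
  Assets:      Securities +£79B, Loans to banks +£45B
  Liabilities: Bank reserves +£70B, Currency in circulation +£54B
Monetary base = currency + reserves: +£54B + (+£70B) = +£124 billion.

+£124 billion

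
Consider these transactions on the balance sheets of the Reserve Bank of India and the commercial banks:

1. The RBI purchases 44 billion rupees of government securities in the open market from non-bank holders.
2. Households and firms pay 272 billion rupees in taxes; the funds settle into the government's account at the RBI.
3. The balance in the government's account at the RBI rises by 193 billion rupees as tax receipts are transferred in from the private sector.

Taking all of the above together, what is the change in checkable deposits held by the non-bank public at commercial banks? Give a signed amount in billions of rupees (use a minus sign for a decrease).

Asset purchase (from non-banks) 44 billion rupees: non-bank counterparties' bank balances rise → +44B.
Government account inflow 272 billion rupees: non-bank counterparties' bank balances fall → −272B.
Government account inflow 193 billion rupees: non-bank counterparties' bank balances fall → −193B.
Net: 44 − 272 − 193 = -421 billion.

-421 billion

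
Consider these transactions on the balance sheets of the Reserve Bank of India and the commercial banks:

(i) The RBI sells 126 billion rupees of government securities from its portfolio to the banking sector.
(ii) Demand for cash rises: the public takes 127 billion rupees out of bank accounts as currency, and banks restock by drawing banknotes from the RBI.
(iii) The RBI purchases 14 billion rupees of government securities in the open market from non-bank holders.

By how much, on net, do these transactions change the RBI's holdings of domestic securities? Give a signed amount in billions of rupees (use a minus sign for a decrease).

-112 billion

OMO sale (to banks) 126 billion rupees: securities removed from the RBI's portfolio → −126B.
Currency withdrawal 127 billion rupees: the RBI's securities portfolio is untouched → 0.
Asset purchase (from non-banks) 14 billion rupees: securities added to the RBI's portfolio → +14B.
Net: −126 + 0 + 14 = -112 billion.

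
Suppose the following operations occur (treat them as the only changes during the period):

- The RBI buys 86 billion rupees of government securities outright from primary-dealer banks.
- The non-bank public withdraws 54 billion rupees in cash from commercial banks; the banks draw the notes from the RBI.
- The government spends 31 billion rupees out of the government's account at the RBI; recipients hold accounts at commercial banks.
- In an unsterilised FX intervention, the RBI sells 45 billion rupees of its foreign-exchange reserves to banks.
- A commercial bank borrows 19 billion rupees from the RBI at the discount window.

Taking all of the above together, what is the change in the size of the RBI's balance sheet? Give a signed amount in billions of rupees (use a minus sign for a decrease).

+60 billion

RBI balance sheet:
  Assets:      Securities +86B, Loans to banks +19B, Foreign assets −45B
  Liabilities: Bank reserves +37B, Currency in circulation +54B, Government deposits −31B
Commercial banking system:
  Assets:      Reserves at CB +37B, Securities −86B, Foreign assets +45B
  Liabilities: Checkable deposits −23B, Borrowings from CB +19B
Change in total RBI assets = +60 billion.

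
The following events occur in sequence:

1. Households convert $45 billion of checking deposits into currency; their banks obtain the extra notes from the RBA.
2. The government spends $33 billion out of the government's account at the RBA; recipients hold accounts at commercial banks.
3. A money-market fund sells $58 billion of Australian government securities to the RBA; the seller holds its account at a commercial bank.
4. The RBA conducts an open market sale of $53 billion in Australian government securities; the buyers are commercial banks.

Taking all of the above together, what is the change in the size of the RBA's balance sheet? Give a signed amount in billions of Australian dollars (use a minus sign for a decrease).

Currency withdrawal $45 billion: only the composition of liabilities changes → 0.
Government spending $33 billion: only the composition of liabilities changes → 0.
Asset purchase (from non-banks) $58 billion: an RBA asset is acquired → +$58B.
OMO sale (to banks) $53 billion: an RBA asset is shed → −$53B.
Net: 0 + 0 + 58 − 53 = +$5 billion.

+$5 billion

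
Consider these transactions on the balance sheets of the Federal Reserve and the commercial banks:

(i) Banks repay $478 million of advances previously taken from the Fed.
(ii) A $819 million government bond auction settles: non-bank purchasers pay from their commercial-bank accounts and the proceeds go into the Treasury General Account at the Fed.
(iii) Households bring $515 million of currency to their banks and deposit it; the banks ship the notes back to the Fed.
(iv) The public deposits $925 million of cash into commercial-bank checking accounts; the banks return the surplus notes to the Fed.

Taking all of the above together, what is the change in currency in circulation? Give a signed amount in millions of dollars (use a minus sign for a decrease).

-$1440 million

Discount-window repayment $478 million: no currency enters or leaves circulation → 0.
Government account inflow $819 million: no currency enters or leaves circulation → 0.
Currency deposit $515 million: notes return to the central bank → −$515M.
Currency deposit $925 million: notes return to the central bank → −$925M.
Net: 0 + 0 − 515 − 925 = -$1440 million.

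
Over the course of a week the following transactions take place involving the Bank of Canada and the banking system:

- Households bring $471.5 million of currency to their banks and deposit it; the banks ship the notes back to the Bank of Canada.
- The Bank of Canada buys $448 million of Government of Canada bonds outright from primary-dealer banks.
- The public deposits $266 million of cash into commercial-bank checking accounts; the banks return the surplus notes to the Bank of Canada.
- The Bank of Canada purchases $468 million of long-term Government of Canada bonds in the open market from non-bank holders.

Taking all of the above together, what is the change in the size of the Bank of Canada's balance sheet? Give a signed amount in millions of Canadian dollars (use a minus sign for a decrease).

Currency deposit $471.5 million: only the composition of liabilities changes → 0.
OMO purchase (from banks) $448 million: a Bank of Canada asset is acquired → +$448M.
Currency deposit $266 million: only the composition of liabilities changes → 0.
Asset purchase (from non-banks) $468 million: a Bank of Canada asset is acquired → +$468M.
Net: 0 + 448 + 0 + 468 = +$916 million.

+$916 million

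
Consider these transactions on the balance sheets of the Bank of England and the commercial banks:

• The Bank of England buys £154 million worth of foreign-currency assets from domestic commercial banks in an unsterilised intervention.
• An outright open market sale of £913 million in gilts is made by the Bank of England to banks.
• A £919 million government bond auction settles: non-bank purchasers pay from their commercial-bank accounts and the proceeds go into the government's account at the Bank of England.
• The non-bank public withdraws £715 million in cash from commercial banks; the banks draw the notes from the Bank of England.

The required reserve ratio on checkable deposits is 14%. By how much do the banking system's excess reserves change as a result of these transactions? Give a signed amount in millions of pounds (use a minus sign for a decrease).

-£2164.24 million

FX purchase £154 million: reserves +£154M, deposits 0.
OMO sale (to banks) £913 million: reserves −£913M, deposits 0.
Government account inflow £919 million: reserves −£919M, deposits −£919M.
Currency withdrawal £715 million: reserves −£715M, deposits −£715M.
Totals: Δreserves = −£2393M, Δdeposits = −£1634M.
Δrequired reserves = 14% × −£1634M = −£228.76M.
Δexcess reserves = Δreserves − Δrequired = −£2393M − (−£228.76M) = -£2164.24 million.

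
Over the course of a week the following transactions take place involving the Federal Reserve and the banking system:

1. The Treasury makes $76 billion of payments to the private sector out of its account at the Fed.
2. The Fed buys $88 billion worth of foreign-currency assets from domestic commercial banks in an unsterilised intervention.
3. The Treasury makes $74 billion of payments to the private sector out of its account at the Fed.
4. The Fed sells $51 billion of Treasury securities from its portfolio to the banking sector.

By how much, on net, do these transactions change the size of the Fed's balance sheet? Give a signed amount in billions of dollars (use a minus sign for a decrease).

Government spending $76 billion: only the composition of liabilities changes → 0.
FX purchase $88 billion: a Fed asset is acquired → +$88B.
Government spending $74 billion: only the composition of liabilities changes → 0.
OMO sale (to banks) $51 billion: a Fed asset is shed → −$51B.
Net: 0 + 88 + 0 − 51 = +$37 billion.

+$37 billion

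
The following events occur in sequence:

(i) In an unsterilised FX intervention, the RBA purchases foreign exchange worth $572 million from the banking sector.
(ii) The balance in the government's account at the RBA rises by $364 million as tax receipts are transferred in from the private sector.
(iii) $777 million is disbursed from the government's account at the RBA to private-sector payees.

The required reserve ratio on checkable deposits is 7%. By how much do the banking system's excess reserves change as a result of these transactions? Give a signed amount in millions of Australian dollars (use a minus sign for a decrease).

FX purchase $572 million: reserves +$572M, deposits 0.
Government account inflow $364 million: reserves −$364M, deposits −$364M.
Government spending $777 million: reserves +$777M, deposits +$777M.
Totals: Δreserves = +$985M, Δdeposits = +$413M.
Δrequired reserves = 7% × +$413M = +$28.91M.
Δexcess reserves = Δreserves − Δrequired = +$985M − (+$28.91M) = +$956.09 million.

+$956.09 million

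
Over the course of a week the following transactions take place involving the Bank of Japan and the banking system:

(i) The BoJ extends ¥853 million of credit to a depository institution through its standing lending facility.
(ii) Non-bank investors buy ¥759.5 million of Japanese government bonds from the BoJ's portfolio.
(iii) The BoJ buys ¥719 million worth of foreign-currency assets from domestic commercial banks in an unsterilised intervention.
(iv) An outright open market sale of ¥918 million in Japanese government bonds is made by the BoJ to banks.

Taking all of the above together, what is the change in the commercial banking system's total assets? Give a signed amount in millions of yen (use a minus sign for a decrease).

Discount-window loan ¥853 million: bank balance sheets expand → +¥853M.
Asset sale (to non-banks) ¥759.5 million: bank balance sheets shrink → −¥759.5M.
FX purchase ¥719 million: just an asset swap on bank balance sheets → 0.
OMO sale (to banks) ¥918 million: just an asset swap on bank balance sheets → 0.
Net: 853 − 759.5 + 0 + 0 = +¥93.5 million.

+¥93.5 million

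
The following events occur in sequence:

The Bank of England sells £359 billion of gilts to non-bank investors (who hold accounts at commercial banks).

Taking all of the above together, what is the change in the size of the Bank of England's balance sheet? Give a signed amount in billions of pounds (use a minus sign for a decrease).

Bank of England balance sheet:
  Assets:      Securities −£359B
  Liabilities: Bank reserves −£359B
Change in total Bank of England assets = -£359 billion.

-£359 billion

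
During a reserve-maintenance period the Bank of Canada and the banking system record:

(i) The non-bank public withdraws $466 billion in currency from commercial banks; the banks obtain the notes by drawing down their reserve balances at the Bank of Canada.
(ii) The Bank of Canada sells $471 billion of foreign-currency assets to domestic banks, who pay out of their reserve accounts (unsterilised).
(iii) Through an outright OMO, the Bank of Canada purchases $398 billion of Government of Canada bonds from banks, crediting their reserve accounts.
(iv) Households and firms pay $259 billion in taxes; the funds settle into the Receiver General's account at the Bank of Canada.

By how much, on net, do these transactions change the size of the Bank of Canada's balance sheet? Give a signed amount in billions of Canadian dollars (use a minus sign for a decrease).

-$73 billion

Bank of Canada balance sheet:
  Assets:      Securities +$398B, Foreign assets −$471B
  Liabilities: Bank reserves −$798B, Currency in circulation +$466B, Government deposits +$259B
Change in total Bank of Canada assets = -$73 billion.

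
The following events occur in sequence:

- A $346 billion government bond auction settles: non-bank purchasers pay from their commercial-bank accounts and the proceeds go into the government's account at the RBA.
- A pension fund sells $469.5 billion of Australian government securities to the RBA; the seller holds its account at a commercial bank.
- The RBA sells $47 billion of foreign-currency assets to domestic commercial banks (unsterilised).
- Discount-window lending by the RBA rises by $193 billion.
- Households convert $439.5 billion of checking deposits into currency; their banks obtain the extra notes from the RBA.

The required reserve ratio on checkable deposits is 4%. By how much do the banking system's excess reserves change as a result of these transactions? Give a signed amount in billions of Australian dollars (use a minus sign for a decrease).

-$157.36 billion

Government account inflow $346 billion: reserves −$346B, deposits −$346B.
Asset purchase (from non-banks) $469.5 billion: reserves +$469.5B, deposits +$469.5B.
FX sale $47 billion: reserves −$47B, deposits 0.
Discount-window loan $193 billion: reserves +$193B, deposits 0.
Currency withdrawal $439.5 billion: reserves −$439.5B, deposits −$439.5B.
Totals: Δreserves = −$170B, Δdeposits = −$316B.
Δrequired reserves = 4% × −$316B = −$12.64B.
Δexcess reserves = Δreserves − Δrequired = −$170B − (−$12.64B) = -$157.36 billion.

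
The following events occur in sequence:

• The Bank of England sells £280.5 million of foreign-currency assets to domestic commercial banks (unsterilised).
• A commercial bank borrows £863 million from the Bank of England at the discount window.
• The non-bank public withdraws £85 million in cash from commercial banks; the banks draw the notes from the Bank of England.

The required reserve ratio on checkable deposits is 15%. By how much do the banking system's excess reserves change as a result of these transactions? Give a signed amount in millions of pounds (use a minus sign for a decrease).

FX sale £280.5 million: reserves −£280.5M, deposits 0.
Discount-window loan £863 million: reserves +£863M, deposits 0.
Currency withdrawal £85 million: reserves −£85M, deposits −£85M.
Totals: Δreserves = +£497.5M, Δdeposits = −£85M.
Δrequired reserves = 15% × −£85M = −£12.75M.
Δexcess reserves = Δreserves − Δrequired = +£497.5M − (−£12.75M) = +£510.25 million.

+£510.25 million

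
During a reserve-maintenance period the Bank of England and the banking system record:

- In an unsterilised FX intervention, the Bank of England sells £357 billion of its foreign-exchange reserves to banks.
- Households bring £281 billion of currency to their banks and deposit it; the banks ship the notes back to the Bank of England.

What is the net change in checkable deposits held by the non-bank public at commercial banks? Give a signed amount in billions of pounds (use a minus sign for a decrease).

+£281 billion

Bank of England balance sheet:
  Assets:      Foreign assets −£357B
  Liabilities: Bank reserves −£76B, Currency in circulation −£281B
Commercial banking system:
  Assets:      Reserves at CB −£76B, Foreign assets +£357B
  Liabilities: Checkable deposits +£281B
So the change in checkable deposits held by the non-bank public at commercial banks is +£281 billion.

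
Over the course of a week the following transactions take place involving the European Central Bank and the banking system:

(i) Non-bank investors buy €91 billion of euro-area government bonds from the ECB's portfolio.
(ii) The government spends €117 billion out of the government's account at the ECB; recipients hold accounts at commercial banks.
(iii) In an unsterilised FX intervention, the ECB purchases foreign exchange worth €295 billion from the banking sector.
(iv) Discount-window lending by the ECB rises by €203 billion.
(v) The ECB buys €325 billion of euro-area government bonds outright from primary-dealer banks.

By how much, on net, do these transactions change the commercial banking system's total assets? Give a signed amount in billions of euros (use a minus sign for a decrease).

+€229 billion

Asset sale (to non-banks) €91 billion: bank balance sheets shrink → −€91B.
Government spending €117 billion: bank balance sheets expand → +€117B.
FX purchase €295 billion: just an asset swap on bank balance sheets → 0.
Discount-window loan €203 billion: bank balance sheets expand → +€203B.
OMO purchase (from banks) €325 billion: just an asset swap on bank balance sheets → 0.
Net: −91 + 117 + 0 + 203 + 0 = +€229 billion.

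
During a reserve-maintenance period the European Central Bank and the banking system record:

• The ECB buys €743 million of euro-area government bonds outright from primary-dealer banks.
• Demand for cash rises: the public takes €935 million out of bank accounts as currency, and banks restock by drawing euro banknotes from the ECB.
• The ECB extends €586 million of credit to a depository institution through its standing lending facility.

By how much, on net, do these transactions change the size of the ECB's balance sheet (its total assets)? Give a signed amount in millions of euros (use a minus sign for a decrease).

+€1329 million

OMO purchase (from banks) €743 million: an ECB asset is acquired → +€743M.
Currency withdrawal €935 million: only the composition of liabilities changes → 0.
Discount-window loan €586 million: an ECB asset is acquired → +€586M.
Net: 743 + 0 + 586 = +€1329 million.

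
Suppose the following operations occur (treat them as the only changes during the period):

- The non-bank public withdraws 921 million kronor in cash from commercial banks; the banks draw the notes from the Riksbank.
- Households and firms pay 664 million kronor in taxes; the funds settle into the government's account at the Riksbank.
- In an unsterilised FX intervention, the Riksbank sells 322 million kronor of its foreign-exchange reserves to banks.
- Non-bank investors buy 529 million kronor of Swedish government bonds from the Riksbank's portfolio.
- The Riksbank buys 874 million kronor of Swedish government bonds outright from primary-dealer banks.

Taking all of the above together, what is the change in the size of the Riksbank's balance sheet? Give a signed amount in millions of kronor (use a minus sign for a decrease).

+23 million

Currency withdrawal 921 million kronor: only the composition of liabilities changes → 0.
Government account inflow 664 million kronor: only the composition of liabilities changes → 0.
FX sale 322 million kronor: a Riksbank asset is shed → −322M.
Asset sale (to non-banks) 529 million kronor: a Riksbank asset is shed → −529M.
OMO purchase (from banks) 874 million kronor: a Riksbank asset is acquired → +874M.
Net: 0 + 0 − 322 − 529 + 874 = +23 million.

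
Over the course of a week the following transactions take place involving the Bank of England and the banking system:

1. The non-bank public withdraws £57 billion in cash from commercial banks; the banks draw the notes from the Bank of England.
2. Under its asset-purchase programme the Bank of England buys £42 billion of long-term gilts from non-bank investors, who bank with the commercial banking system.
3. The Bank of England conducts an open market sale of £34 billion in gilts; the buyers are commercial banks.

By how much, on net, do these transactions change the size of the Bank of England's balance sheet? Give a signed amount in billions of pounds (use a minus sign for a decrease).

+£8 billion

Currency withdrawal £57 billion: only the composition of liabilities changes → 0.
Asset purchase (from non-banks) £42 billion: a Bank of England asset is acquired → +£42B.
OMO sale (to banks) £34 billion: a Bank of England asset is shed → −£34B.
Net: 0 + 42 − 34 = +£8 billion.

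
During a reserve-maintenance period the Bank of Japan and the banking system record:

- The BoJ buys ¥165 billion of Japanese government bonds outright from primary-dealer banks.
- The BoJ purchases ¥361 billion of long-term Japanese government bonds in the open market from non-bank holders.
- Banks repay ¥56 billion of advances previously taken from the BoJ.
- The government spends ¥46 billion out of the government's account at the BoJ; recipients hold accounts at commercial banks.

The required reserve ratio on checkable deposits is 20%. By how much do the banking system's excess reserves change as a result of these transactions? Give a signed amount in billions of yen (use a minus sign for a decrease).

+¥434.6 billion

OMO purchase (from banks) ¥165 billion: reserves +¥165B, deposits 0.
Asset purchase (from non-banks) ¥361 billion: reserves +¥361B, deposits +¥361B.
Discount-window repayment ¥56 billion: reserves −¥56B, deposits 0.
Government spending ¥46 billion: reserves +¥46B, deposits +¥46B.
Totals: Δreserves = +¥516B, Δdeposits = +¥407B.
Δrequired reserves = 20% × +¥407B = +¥81.4B.
Δexcess reserves = Δreserves − Δrequired = +¥516B − (+¥81.4B) = +¥434.6 billion.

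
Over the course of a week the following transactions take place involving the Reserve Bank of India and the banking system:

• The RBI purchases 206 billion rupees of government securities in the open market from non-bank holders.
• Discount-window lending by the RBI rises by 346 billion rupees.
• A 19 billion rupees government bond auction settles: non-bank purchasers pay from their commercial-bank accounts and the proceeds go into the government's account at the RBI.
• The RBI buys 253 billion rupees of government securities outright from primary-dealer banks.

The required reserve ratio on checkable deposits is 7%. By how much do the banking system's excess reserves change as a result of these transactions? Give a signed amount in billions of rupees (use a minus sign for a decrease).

+772.91 billion

Asset purchase (from non-banks) 206 billion rupees: reserves +206B, deposits +206B.
Discount-window loan 346 billion rupees: reserves +346B, deposits 0.
Government account inflow 19 billion rupees: reserves −19B, deposits −19B.
OMO purchase (from banks) 253 billion rupees: reserves +253B, deposits 0.
Totals: Δreserves = +786B, Δdeposits = +187B.
Δrequired reserves = 7% × +187B = +13.09B.
Δexcess reserves = Δreserves − Δrequired = +786B − (+13.09B) = +772.91 billion.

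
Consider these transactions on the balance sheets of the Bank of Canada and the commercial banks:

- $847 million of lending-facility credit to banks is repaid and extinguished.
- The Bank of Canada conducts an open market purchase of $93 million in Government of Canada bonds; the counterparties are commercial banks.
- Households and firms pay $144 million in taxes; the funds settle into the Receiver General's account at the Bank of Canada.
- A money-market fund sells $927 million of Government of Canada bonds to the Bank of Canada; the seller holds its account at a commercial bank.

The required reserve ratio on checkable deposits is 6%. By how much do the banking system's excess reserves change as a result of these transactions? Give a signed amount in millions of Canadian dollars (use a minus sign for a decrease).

Discount-window repayment $847 million: reserves −$847M, deposits 0.
OMO purchase (from banks) $93 million: reserves +$93M, deposits 0.
Government account inflow $144 million: reserves −$144M, deposits −$144M.
Asset purchase (from non-banks) $927 million: reserves +$927M, deposits +$927M.
Totals: Δreserves = +$29M, Δdeposits = +$783M.
Δrequired reserves = 6% × +$783M = +$46.98M.
Δexcess reserves = Δreserves − Δrequired = +$29M − (+$46.98M) = -$17.98 million.

-$17.98 million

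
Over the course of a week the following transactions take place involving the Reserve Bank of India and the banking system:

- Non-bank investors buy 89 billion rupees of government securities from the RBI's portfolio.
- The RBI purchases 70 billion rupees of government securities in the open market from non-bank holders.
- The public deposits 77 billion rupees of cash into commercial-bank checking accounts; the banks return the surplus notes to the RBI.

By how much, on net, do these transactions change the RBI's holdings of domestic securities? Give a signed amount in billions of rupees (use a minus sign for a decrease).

-19 billion

RBI balance sheet:
  Assets:      Securities −19B
  Liabilities: Bank reserves +58B, Currency in circulation −77B
Commercial banking system:
  Assets:      Reserves at CB +58B
  Liabilities: Checkable deposits +58B
So the change in the RBI's holdings of domestic securities is -19 billion.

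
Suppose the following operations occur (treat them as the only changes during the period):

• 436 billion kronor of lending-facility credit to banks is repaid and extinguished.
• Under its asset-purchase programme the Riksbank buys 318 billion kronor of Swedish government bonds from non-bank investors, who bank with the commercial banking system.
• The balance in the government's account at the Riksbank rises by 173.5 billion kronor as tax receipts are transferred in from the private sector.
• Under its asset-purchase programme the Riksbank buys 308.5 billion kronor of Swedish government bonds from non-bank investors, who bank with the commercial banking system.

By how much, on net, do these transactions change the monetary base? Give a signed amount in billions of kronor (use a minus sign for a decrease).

+17 billion

Discount-window repayment 436 billion kronor: Riksbank balance sheet contracts → −436B.
Asset purchase (from non-banks) 318 billion kronor: Riksbank balance sheet expands → +318B.
Government account inflow 173.5 billion kronor: reserves shift to a non-base liability → −173.5B.
Asset purchase (from non-banks) 308.5 billion kronor: Riksbank balance sheet expands → +308.5B.
Net: −436 + 318 − 173.5 + 308.5 = +17 billion.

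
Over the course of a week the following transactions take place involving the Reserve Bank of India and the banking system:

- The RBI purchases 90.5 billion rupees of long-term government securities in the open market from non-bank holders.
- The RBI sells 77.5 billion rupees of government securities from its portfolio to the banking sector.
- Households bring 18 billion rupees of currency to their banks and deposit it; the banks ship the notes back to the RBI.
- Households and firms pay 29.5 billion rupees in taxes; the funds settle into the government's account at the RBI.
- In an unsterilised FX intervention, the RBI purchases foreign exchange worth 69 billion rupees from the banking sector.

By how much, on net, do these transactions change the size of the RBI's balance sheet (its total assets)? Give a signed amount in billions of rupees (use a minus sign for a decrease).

+82 billion

Asset purchase (from non-banks) 90.5 billion rupees: an RBI asset is acquired → +90.5B.
OMO sale (to banks) 77.5 billion rupees: an RBI asset is shed → −77.5B.
Currency deposit 18 billion rupees: only the composition of liabilities changes → 0.
Government account inflow 29.5 billion rupees: only the composition of liabilities changes → 0.
FX purchase 69 billion rupees: an RBI asset is acquired → +69B.
Net: 90.5 − 77.5 + 0 + 0 + 69 = +82 billion.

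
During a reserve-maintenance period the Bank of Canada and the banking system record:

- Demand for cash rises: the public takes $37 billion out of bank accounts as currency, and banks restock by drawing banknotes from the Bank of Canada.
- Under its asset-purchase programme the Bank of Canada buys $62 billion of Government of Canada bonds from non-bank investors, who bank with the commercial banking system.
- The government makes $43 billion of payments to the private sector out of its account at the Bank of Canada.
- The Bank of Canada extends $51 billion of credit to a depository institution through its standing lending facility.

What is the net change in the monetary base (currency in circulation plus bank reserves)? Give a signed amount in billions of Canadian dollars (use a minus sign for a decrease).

Bank of Canada balance sheet:
  Assets:      Securities +$62B, Loans to banks +$51B
  Liabilities: Bank reserves +$119B, Currency in circulation +$37B, Government deposits −$43B
Commercial banking system:
  Assets:      Reserves at CB +$119B
  Liabilities: Checkable deposits +$68B, Borrowings from CB +$51B
Monetary base = currency + reserves: +$37B + (+$119B) = +$156 billion.

+$156 billion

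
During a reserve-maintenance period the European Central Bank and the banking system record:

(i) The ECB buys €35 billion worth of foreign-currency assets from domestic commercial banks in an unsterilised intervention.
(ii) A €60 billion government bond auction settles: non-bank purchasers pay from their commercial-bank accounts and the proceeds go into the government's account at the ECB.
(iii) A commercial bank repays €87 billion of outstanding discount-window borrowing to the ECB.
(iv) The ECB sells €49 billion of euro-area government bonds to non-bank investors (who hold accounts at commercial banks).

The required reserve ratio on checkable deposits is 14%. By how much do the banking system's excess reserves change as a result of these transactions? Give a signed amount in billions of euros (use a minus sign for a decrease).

FX purchase €35 billion: reserves +€35B, deposits 0.
Government account inflow €60 billion: reserves −€60B, deposits −€60B.
Discount-window repayment €87 billion: reserves −€87B, deposits 0.
Asset sale (to non-banks) €49 billion: reserves −€49B, deposits −€49B.
Totals: Δreserves = −€161B, Δdeposits = −€109B.
Δrequired reserves = 14% × −€109B = −€15.26B.
Δexcess reserves = Δreserves − Δrequired = −€161B − (−€15.26B) = -€145.74 billion.

-€145.74 billion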